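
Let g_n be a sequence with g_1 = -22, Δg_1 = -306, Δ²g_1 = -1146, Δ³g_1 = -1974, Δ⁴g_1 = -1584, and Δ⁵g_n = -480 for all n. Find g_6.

-41152

Build the table forward from the leading diagonal:
Fifth differences: -480  -480  -480  -480  -480  -480
Fourth differences: -1584  -2064  -2544  -3024  -3504  -3984
Third differences: -1974  -3558  -5622  -8166  -11190  -14694
Second differences: -1146  -3120  -6678  -12300  -20466  -31656
First differences: -306  -1452  -4572  -11250  -23550  -44016
g: -22  -328  -1780  -6352  -17602  -41152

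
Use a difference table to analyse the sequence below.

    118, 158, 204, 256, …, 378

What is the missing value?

314

Using the first 4 terms:
Δ: 40, 46, 52
Δ²: 6, 6
Constant second difference = 6.
Extend forward: 52 + 6 = 58;  256 + 58 = 314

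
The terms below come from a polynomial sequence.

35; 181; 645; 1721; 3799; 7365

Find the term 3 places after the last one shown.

33291

First differences: 146, 464, 1076, 2078, 3566
Second differences: 318, 612, 1002, 1488
Third differences: 294, 390, 486
Fourth differences: 96, 96
The fourth differences are constant (96).
486 + 96 = 582;  1488 + 582 = 2070;  3566 + 2070 = 5636;  7365 + 5636 = 13001
582 + 96 = 678;  2070 + 678 = 2748;  5636 + 2748 = 8384;  13001 + 8384 = 21385
678 + 96 = 774;  2748 + 774 = 3522;  8384 + 3522 = 11906;  21385 + 11906 = 33291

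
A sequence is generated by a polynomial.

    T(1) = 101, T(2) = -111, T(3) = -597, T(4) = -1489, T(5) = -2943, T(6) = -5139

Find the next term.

-8281

-212, -486, -892, -1454, -2196
-274, -406, -562, -742
-132, -156, -180
-24, -24
Constant fourth difference = -24, so extend:
-180 − 24 = -204;  -742 − 204 = -946;  -2196 − 946 = -3142;  -5139 − 3142 = -8281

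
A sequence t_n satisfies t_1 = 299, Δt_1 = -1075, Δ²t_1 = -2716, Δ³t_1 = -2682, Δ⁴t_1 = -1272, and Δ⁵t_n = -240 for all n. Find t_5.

-32297

Build the table forward from the leading diagonal:
Fifth differences: -240  -240  -240  -240  -240
Fourth differences: -1272  -1512  -1752  -1992  -2232
Third differences: -2682  -3954  -5466  -7218  -9210
Second differences: -2716  -5398  -9352  -14818  -22036
First differences: -1075  -3791  -9189  -18541  -33359
t: 299  -776  -4567  -13756  -32297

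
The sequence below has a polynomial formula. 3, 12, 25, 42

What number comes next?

63

D1: 9, 13, 17
D2: 4, 4
Constant second difference = 4, so extend:
17 + 4 = 21;  42 + 21 = 63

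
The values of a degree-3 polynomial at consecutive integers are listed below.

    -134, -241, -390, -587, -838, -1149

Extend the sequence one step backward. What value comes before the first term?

First differences: -107, -149, -197, -251, -311
Second differences: -42, -48, -54, -60
Third differences: -6, -6, -6
The third differences are constant at -6.
Work back: -42 + 6 = -36;  -107 + 36 = -71;  -134 + 71 = -63

-63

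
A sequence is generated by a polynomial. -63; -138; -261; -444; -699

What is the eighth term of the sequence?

-2016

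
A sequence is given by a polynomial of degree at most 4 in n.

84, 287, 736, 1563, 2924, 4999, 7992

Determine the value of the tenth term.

24879

Δ: 203, 449, 827, 1361, 2075, 2993
Δ²: 246, 378, 534, 714, 918
Δ³: 132, 156, 180, 204
Δ⁴: 24, 24, 24
The fourth differences are constant (24).
204 + 24 = 228;  918 + 228 = 1146;  2993 + 1146 = 4139;  7992 + 4139 = 12131
228 + 24 = 252;  1146 + 252 = 1398;  4139 + 1398 = 5537;  12131 + 5537 = 17668
252 + 24 = 276;  1398 + 276 = 1674;  5537 + 1674 = 7211;  17668 + 7211 = 24879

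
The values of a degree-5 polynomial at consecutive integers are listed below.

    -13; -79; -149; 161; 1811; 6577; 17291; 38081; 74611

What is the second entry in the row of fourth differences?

816

D1: -66, -70, 310, 1650, 4766, 10714, 20790, 36530
D2: -4, 380, 1340, 3116, 5948, 10076, 15740
D3: 384, 960, 1776, 2832, 4128, 5664
D4: 576, 816, 1056, 1296, 1536
D5: 240, 240, 240, 240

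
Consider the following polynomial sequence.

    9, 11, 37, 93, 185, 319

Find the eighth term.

737

Δ: 2, 26, 56, 92, 134
Δ²: 24, 30, 36, 42
Δ³: 6, 6, 6
Third differences constant at 6.
42 + 6 = 48;  134 + 48 = 182;  319 + 182 = 501
48 + 6 = 54;  182 + 54 = 236;  501 + 236 = 737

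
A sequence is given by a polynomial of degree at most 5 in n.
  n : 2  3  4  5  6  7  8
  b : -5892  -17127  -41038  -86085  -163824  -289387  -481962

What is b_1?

-1489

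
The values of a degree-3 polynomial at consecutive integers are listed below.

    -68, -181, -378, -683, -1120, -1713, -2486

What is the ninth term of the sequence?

Δ: -113, -197, -305, -437, -593, -773
Δ²: -84, -108, -132, -156, -180
Δ³: -24, -24, -24, -24
Third differences constant at -24.
-180 − 24 = -204;  -773 − 204 = -977;  -2486 − 977 = -3463
-204 − 24 = -228;  -977 − 228 = -1205;  -3463 − 1205 = -4668

-4668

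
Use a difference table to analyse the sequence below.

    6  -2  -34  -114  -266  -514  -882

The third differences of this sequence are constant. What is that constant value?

D1: -8, -32, -80, -152, -248, -368
D2: -24, -48, -72, -96, -120
D3: -24, -24, -24, -24

-24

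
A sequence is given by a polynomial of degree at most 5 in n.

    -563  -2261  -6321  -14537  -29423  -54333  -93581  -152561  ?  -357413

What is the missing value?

Using the first 8 terms:
D1: -1698  -4060  -8216  -14886  -24910  -39248  -58980
D2: -2362  -4156  -6670  -10024  -14338  -19732
D3: -1794  -2514  -3354  -4314  -5394
D4: -720  -840  -960  -1080
D5: -120  -120  -120
Constant fifth difference = -120.
Extend forward: -1080 − 120 = -1200;  -5394 − 1200 = -6594;  -19732 − 6594 = -26326;  -58980 − 26326 = -85306;  -152561 − 85306 = -237867

-237867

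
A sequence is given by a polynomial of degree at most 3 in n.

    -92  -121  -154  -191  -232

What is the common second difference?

-4

D1: -29, -33, -37, -41
D2: -4, -4, -4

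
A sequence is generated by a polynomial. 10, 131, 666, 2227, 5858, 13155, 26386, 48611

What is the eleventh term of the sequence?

First differences: 121 , 535 , 1561 , 3631 , 7297 , 13231 , 22225
Second differences: 414 , 1026 , 2070 , 3666 , 5934 , 8994
Third differences: 612 , 1044 , 1596 , 2268 , 3060
Fourth differences: 432 , 552 , 672 , 792
Fifth differences: 120 , 120 , 120
The fifth differences are constant (120).
792 + 120 = 912;  3060 + 912 = 3972;  8994 + 3972 = 12966;  22225 + 12966 = 35191;  48611 + 35191 = 83802
912 + 120 = 1032;  3972 + 1032 = 5004;  12966 + 5004 = 17970;  35191 + 17970 = 53161;  83802 + 53161 = 136963
1032 + 120 = 1152;  5004 + 1152 = 6156;  17970 + 6156 = 24126;  53161 + 24126 = 77287;  136963 + 77287 = 214250

214250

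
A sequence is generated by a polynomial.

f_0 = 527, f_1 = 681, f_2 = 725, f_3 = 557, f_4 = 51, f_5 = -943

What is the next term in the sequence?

First differences: 154 , 44 , -168 , -506 , -994
Second differences: -110 , -212 , -338 , -488
Third differences: -102 , -126 , -150
Fourth differences: -24 , -24
The fourth differences are constant (-24).
-150 − 24 = -174;  -488 − 174 = -662;  -994 − 662 = -1656;  -943 − 1656 = -2599

-2599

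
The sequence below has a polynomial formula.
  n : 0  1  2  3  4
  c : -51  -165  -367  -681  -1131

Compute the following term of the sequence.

-1741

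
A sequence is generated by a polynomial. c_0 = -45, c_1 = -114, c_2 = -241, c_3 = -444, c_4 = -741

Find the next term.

D1: -69, -127, -203, -297
D2: -58, -76, -94
D3: -18, -18
The third differences are constant (-18).
-94 − 18 = -112;  -297 − 112 = -409;  -741 − 409 = -1150

-1150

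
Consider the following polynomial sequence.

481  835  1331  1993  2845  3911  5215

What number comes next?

D1: 354, 496, 662, 852, 1066, 1304
D2: 142, 166, 190, 214, 238
D3: 24, 24, 24, 24
Third differences constant at 24.
238 + 24 = 262;  1304 + 262 = 1566;  5215 + 1566 = 6781

6781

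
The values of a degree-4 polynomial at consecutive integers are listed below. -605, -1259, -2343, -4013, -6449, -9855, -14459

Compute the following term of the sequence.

Δ: -654, -1084, -1670, -2436, -3406, -4604
Δ²: -430, -586, -766, -970, -1198
Δ³: -156, -180, -204, -228
Δ⁴: -24, -24, -24
Constant fourth difference = -24, so extend:
-228 − 24 = -252;  -1198 − 252 = -1450;  -4604 − 1450 = -6054;  -14459 − 6054 = -20513

-20513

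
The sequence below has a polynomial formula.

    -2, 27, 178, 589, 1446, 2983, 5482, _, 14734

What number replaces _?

Using the first 7 terms:
D1: 29  151  411  857  1537  2499
D2: 122  260  446  680  962
D3: 138  186  234  282
D4: 48  48  48
Constant fourth difference = 48.
Extend forward: 282 + 48 = 330;  962 + 330 = 1292;  2499 + 1292 = 3791;  5482 + 3791 = 9273

9273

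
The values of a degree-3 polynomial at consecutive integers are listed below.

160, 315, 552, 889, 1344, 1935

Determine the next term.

2680

First differences: 155  237  337  455  591
Second differences: 82  100  118  136
Third differences: 18  18  18
The third differences are constant (18).
136 + 18 = 154;  591 + 154 = 745;  1935 + 745 = 2680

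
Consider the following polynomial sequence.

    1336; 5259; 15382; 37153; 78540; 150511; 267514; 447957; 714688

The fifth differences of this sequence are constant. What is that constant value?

480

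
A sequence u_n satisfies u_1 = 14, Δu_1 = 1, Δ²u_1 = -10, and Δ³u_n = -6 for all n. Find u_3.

6

Build the table forward from the leading diagonal:
D3: -6, -6, -6
D2: -10, -16, -22
D1: 1, -9, -25
u: 14, 15, 6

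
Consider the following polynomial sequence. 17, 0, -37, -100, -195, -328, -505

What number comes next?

First differences: -17, -37, -63, -95, -133, -177
Second differences: -20, -26, -32, -38, -44
Third differences: -6, -6, -6, -6
The third differences are constant (-6).
-44 − 6 = -50;  -177 − 50 = -227;  -505 − 227 = -732

-732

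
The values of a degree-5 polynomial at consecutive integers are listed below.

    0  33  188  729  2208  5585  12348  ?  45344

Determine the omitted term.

Using the first 7 terms:
Δ: 33, 155, 541, 1479, 3377, 6763
Δ²: 122, 386, 938, 1898, 3386
Δ³: 264, 552, 960, 1488
Δ⁴: 288, 408, 528
Δ⁵: 120, 120
Constant fifth difference = 120.
Extend forward: 528 + 120 = 648;  1488 + 648 = 2136;  3386 + 2136 = 5522;  6763 + 5522 = 12285;  12348 + 12285 = 24633

24633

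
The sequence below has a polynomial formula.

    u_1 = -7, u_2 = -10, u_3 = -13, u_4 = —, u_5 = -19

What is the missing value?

-16

Using the first 3 terms:
First differences: -3, -3
Constant first difference = -3.
Extend forward: -13 − 3 = -16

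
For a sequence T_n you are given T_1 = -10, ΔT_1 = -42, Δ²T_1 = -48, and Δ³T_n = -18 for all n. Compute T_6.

-880

Build the table forward from the leading diagonal:
Δ³: -18, -18, -18, -18, -18, -18
Δ²: -48, -66, -84, -102, -120, -138
Δ: -42, -90, -156, -240, -342, -462
T: -10, -52, -142, -298, -538, -880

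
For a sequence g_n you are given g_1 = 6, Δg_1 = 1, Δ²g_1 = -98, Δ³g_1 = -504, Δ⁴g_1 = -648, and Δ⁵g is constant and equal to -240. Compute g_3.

Build the table forward from the leading diagonal:
Δ⁵: -240, -240, -240
Δ⁴: -648, -888, -1128
Δ³: -504, -1152, -2040
Δ²: -98, -602, -1754
Δ: 1, -97, -699
g: 6, 7, -90

-90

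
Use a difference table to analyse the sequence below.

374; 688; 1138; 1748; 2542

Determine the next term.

3544

314  450  610  794
136  160  184
24  24
Constant third difference = 24, so extend:
184 + 24 = 208;  794 + 208 = 1002;  2542 + 1002 = 3544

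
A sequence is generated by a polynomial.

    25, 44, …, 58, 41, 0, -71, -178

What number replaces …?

Using the last 5 terms:
Δ: -17, -41, -71, -107
Δ²: -24, -30, -36
Δ³: -6, -6
Constant third difference = -6.
Extend backward: -24 + 6 = -18;  -17 + 18 = 1;  58 − 1 = 57

57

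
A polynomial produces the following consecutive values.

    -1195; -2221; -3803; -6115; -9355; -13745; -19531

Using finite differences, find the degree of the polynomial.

4

-1026, -1582, -2312, -3240, -4390, -5786
-556, -730, -928, -1150, -1396
-174, -198, -222, -246
-24, -24, -24
The fourth differences are constant, so the polynomial has degree 4.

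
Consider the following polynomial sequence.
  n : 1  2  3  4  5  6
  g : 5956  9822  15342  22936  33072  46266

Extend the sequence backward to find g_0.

3866  5520  7594  10136  13194
1654  2074  2542  3058
420  468  516
48  48
The fourth differences are constant at 48.
Work back: 420 − 48 = 372;  1654 − 372 = 1282;  3866 − 1282 = 2584;  5956 − 2584 = 3372

3372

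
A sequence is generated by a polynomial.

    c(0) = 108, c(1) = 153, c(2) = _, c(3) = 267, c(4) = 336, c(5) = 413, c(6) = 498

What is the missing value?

Using the last 4 terms:
D1: 69  77  85
D2: 8  8
Constant second difference = 8.
Extend backward: 69 − 8 = 61;  267 − 61 = 206

206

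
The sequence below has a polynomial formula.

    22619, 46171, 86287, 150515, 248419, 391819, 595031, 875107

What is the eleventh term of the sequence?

2393119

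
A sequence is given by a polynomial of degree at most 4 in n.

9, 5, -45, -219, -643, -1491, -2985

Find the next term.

-5395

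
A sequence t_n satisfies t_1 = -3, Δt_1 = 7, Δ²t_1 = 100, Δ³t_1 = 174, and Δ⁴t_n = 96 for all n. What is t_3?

Build the table forward from the leading diagonal:
Fourth differences: 96, 96, 96
Third differences: 174, 270, 366
Second differences: 100, 274, 544
First differences: 7, 107, 381
t: -3, 4, 111

111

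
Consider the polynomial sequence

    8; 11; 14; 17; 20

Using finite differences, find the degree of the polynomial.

1

D1: 3, 3, 3, 3
The first differences are constant, so the polynomial has degree 1.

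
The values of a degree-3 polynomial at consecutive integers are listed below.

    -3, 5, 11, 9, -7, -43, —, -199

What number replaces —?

Using the first 6 terms:
First differences: 8  6  -2  -16  -36
Second differences: -2  -8  -14  -20
Third differences: -6  -6  -6
Constant third difference = -6.
Extend forward: -20 − 6 = -26;  -36 − 26 = -62;  -43 − 62 = -105

-105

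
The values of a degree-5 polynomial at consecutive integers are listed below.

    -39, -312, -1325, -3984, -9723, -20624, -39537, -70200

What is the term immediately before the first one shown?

Δ: -273  -1013  -2659  -5739  -10901  -18913  -30663
Δ²: -740  -1646  -3080  -5162  -8012  -11750
Δ³: -906  -1434  -2082  -2850  -3738
Δ⁴: -528  -648  -768  -888
Δ⁵: -120  -120  -120
The fifth differences are constant at -120.
Work back: -528 + 120 = -408;  -906 + 408 = -498;  -740 + 498 = -242;  -273 + 242 = -31;  -39 + 31 = -8

-8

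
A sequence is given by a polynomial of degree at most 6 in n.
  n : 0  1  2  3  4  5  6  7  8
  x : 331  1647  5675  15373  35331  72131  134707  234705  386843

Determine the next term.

609271

D1: 1316, 4028, 9698, 19958, 36800, 62576, 99998, 152138
D2: 2712, 5670, 10260, 16842, 25776, 37422, 52140
D3: 2958, 4590, 6582, 8934, 11646, 14718
D4: 1632, 1992, 2352, 2712, 3072
D5: 360, 360, 360, 360
Fifth differences constant at 360.
3072 + 360 = 3432;  14718 + 3432 = 18150;  52140 + 18150 = 70290;  152138 + 70290 = 222428;  386843 + 222428 = 609271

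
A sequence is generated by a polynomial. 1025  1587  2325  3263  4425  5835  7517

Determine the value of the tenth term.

14435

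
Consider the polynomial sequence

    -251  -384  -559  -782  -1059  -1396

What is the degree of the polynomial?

3

-133, -175, -223, -277, -337
-42, -48, -54, -60
-6, -6, -6
The third differences are constant, so the polynomial has degree 3.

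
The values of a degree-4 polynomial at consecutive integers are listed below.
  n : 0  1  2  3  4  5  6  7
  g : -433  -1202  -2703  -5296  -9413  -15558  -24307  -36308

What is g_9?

-73018

D1: -769 , -1501 , -2593 , -4117 , -6145 , -8749 , -12001
D2: -732 , -1092 , -1524 , -2028 , -2604 , -3252
D3: -360 , -432 , -504 , -576 , -648
D4: -72 , -72 , -72 , -72
Fourth differences constant at -72.
-648 − 72 = -720;  -3252 − 720 = -3972;  -12001 − 3972 = -15973;  -36308 − 15973 = -52281
-720 − 72 = -792;  -3972 − 792 = -4764;  -15973 − 4764 = -20737;  -52281 − 20737 = -73018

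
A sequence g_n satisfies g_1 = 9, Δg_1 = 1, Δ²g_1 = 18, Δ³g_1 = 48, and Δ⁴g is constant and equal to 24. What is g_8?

2914

Build the table forward from the leading diagonal:
Fourth differences: 24  24  24  24  24  24  24  24
Third differences: 48  72  96  120  144  168  192  216
Second differences: 18  66  138  234  354  498  666  858
First differences: 1  19  85  223  457  811  1309  1975
g: 9  10  29  114  337  794  1605  2914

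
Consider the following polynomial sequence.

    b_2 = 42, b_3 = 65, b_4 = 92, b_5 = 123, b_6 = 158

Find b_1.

23  27  31  35
4  4  4
The second differences are constant at 4.
Work back: 23 − 4 = 19;  42 − 19 = 23

23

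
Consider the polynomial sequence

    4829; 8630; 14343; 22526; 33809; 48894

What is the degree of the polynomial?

4

D1: 3801, 5713, 8183, 11283, 15085
D2: 1912, 2470, 3100, 3802
D3: 558, 630, 702
D4: 72, 72
The fourth differences are constant, so the polynomial has degree 4.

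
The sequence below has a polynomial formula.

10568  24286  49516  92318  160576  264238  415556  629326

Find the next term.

923128

D1: 13718 , 25230 , 42802 , 68258 , 103662 , 151318 , 213770
D2: 11512 , 17572 , 25456 , 35404 , 47656 , 62452
D3: 6060 , 7884 , 9948 , 12252 , 14796
D4: 1824 , 2064 , 2304 , 2544
D5: 240 , 240 , 240
The fifth differences are constant (240).
2544 + 240 = 2784;  14796 + 2784 = 17580;  62452 + 17580 = 80032;  213770 + 80032 = 293802;  629326 + 293802 = 923128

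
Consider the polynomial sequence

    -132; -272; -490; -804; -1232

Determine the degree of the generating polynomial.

3

First differences: -140, -218, -314, -428
Second differences: -78, -96, -114
Third differences: -18, -18
The third differences are constant, so the polynomial has degree 3.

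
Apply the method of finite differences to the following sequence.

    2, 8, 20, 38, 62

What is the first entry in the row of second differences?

6

First differences: 6, 12, 18, 24
Second differences: 6, 6, 6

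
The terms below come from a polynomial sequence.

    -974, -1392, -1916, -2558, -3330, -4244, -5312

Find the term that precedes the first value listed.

D1: -418, -524, -642, -772, -914, -1068
D2: -106, -118, -130, -142, -154
D3: -12, -12, -12, -12
The third differences are constant at -12.
Work back: -106 + 12 = -94;  -418 + 94 = -324;  -974 + 324 = -650

-650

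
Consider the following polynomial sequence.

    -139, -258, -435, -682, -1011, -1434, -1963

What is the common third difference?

D1: -119, -177, -247, -329, -423, -529
D2: -58, -70, -82, -94, -106
D3: -12, -12, -12, -12

-12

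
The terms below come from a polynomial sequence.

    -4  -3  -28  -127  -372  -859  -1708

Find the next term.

First differences: 1 , -25 , -99 , -245 , -487 , -849
Second differences: -26 , -74 , -146 , -242 , -362
Third differences: -48 , -72 , -96 , -120
Fourth differences: -24 , -24 , -24
Constant fourth difference = -24, so extend:
-120 − 24 = -144;  -362 − 144 = -506;  -849 − 506 = -1355;  -1708 − 1355 = -3063

-3063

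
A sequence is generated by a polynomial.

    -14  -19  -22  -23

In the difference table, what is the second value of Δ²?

First differences: -5, -3, -1
Second differences: 2, 2

2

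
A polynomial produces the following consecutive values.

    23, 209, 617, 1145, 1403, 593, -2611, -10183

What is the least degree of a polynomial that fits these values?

First differences: 186, 408, 528, 258, -810, -3204, -7572
Second differences: 222, 120, -270, -1068, -2394, -4368
Third differences: -102, -390, -798, -1326, -1974
Fourth differences: -288, -408, -528, -648
Fifth differences: -120, -120, -120
The fifth differences are constant, so the polynomial has degree 5.

5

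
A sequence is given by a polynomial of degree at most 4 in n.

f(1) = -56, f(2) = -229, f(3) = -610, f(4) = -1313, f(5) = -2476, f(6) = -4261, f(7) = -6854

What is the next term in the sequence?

-10465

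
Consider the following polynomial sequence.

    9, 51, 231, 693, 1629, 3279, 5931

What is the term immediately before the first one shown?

9

First differences: 42  180  462  936  1650  2652
Second differences: 138  282  474  714  1002
Third differences: 144  192  240  288
Fourth differences: 48  48  48
The fourth differences are constant at 48.
Work back: 144 − 48 = 96;  138 − 96 = 42;  42 − 42 = 0;  9 + 0 = 9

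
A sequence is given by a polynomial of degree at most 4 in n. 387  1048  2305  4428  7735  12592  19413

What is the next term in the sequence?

661  1257  2123  3307  4857  6821
596  866  1184  1550  1964
270  318  366  414
48  48  48
The fourth differences are constant (48).
414 + 48 = 462;  1964 + 462 = 2426;  6821 + 2426 = 9247;  19413 + 9247 = 28660

28660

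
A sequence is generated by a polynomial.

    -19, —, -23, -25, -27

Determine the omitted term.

Using the last 3 terms:
Δ: -2  -2
Constant first difference = -2.
Extend backward: -23 + 2 = -21

-21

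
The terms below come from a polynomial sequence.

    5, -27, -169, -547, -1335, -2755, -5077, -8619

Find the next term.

-13747

Δ: -32, -142, -378, -788, -1420, -2322, -3542
Δ²: -110, -236, -410, -632, -902, -1220
Δ³: -126, -174, -222, -270, -318
Δ⁴: -48, -48, -48, -48
The fourth differences are constant (-48).
-318 − 48 = -366;  -1220 − 366 = -1586;  -3542 − 1586 = -5128;  -8619 − 5128 = -13747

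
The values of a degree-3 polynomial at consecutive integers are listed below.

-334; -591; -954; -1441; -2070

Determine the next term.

D1: -257 , -363 , -487 , -629
D2: -106 , -124 , -142
D3: -18 , -18
The third differences are constant (-18).
-142 − 18 = -160;  -629 − 160 = -789;  -2070 − 789 = -2859

-2859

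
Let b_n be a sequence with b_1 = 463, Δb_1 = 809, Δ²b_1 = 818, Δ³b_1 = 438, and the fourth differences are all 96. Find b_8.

41994

Build the table forward from the leading diagonal:
Fourth differences: 96, 96, 96, 96, 96, 96, 96, 96
Third differences: 438, 534, 630, 726, 822, 918, 1014, 1110
Second differences: 818, 1256, 1790, 2420, 3146, 3968, 4886, 5900
First differences: 809, 1627, 2883, 4673, 7093, 10239, 14207, 19093
b: 463, 1272, 2899, 5782, 10455, 17548, 27787, 41994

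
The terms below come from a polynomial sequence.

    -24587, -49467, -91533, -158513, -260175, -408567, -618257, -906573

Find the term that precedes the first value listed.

-24880, -42066, -66980, -101662, -148392, -209690, -288316
-17186, -24914, -34682, -46730, -61298, -78626
-7728, -9768, -12048, -14568, -17328
-2040, -2280, -2520, -2760
-240, -240, -240
The fifth differences are constant at -240.
Work back: -2040 + 240 = -1800;  -7728 + 1800 = -5928;  -17186 + 5928 = -11258;  -24880 + 11258 = -13622;  -24587 + 13622 = -10965

-10965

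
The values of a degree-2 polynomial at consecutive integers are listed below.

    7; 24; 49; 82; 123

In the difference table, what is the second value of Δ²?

8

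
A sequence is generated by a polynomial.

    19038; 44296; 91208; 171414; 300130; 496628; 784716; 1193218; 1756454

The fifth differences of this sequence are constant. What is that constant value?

D1: 25258, 46912, 80206, 128716, 196498, 288088, 408502, 563236
D2: 21654, 33294, 48510, 67782, 91590, 120414, 154734
D3: 11640, 15216, 19272, 23808, 28824, 34320
D4: 3576, 4056, 4536, 5016, 5496
D5: 480, 480, 480, 480

480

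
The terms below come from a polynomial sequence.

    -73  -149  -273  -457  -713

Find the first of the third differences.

First differences: -76, -124, -184, -256
Second differences: -48, -60, -72
Third differences: -12, -12

-12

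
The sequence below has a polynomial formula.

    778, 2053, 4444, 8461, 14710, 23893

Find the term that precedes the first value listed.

205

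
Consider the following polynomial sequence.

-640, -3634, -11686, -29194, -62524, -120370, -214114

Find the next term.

-358186

First differences: -2994 , -8052 , -17508 , -33330 , -57846 , -93744
Second differences: -5058 , -9456 , -15822 , -24516 , -35898
Third differences: -4398 , -6366 , -8694 , -11382
Fourth differences: -1968 , -2328 , -2688
Fifth differences: -360 , -360
The fifth differences are constant (-360).
-2688 − 360 = -3048;  -11382 − 3048 = -14430;  -35898 − 14430 = -50328;  -93744 − 50328 = -144072;  -214114 − 144072 = -358186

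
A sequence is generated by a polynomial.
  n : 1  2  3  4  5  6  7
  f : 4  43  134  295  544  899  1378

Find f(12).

First differences: 39  91  161  249  355  479
Second differences: 52  70  88  106  124
Third differences: 18  18  18  18
Constant third difference = 18, so extend:
124 + 18 = 142;  479 + 142 = 621;  1378 + 621 = 1999
142 + 18 = 160;  621 + 160 = 781;  1999 + 781 = 2780
160 + 18 = 178;  781 + 178 = 959;  2780 + 959 = 3739
178 + 18 = 196;  959 + 196 = 1155;  3739 + 1155 = 4894
196 + 18 = 214;  1155 + 214 = 1369;  4894 + 1369 = 6263

6263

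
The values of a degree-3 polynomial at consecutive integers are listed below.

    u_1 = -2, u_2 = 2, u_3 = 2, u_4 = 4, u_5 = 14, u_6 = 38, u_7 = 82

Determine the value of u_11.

578

D1: 4 , 0 , 2 , 10 , 24 , 44
D2: -4 , 2 , 8 , 14 , 20
D3: 6 , 6 , 6 , 6
The third differences are constant (6).
20 + 6 = 26;  44 + 26 = 70;  82 + 70 = 152
26 + 6 = 32;  70 + 32 = 102;  152 + 102 = 254
32 + 6 = 38;  102 + 38 = 140;  254 + 140 = 394
38 + 6 = 44;  140 + 44 = 184;  394 + 184 = 578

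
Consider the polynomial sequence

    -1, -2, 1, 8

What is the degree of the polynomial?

2

D1: -1, 3, 7
D2: 4, 4
The second differences are constant, so the polynomial has degree 2.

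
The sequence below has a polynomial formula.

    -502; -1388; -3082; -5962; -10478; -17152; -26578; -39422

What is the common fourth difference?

-72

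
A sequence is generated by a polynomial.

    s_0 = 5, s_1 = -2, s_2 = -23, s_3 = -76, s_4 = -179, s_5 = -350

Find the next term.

Δ: -7, -21, -53, -103, -171
Δ²: -14, -32, -50, -68
Δ³: -18, -18, -18
Constant third difference = -18, so extend:
-68 − 18 = -86;  -171 − 86 = -257;  -350 − 257 = -607

-607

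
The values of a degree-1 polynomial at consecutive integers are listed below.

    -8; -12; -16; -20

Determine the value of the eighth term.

Δ: -4, -4, -4
The first differences are constant (-4).
-20 − 4 = -24
-24 − 4 = -28
-28 − 4 = -32
-32 − 4 = -36

-36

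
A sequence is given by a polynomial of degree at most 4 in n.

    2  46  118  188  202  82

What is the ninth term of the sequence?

44  72  70  14  -120
28  -2  -56  -134
-30  -54  -78
-24  -24
Fourth differences constant at -24.
-78 − 24 = -102;  -134 − 102 = -236;  -120 − 236 = -356;  82 − 356 = -274
-102 − 24 = -126;  -236 − 126 = -362;  -356 − 362 = -718;  -274 − 718 = -992
-126 − 24 = -150;  -362 − 150 = -512;  -718 − 512 = -1230;  -992 − 1230 = -2222

-2222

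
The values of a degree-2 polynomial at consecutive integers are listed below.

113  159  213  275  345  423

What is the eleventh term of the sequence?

933

First differences: 46 , 54 , 62 , 70 , 78
Second differences: 8 , 8 , 8 , 8
Constant second difference = 8, so extend:
78 + 8 = 86;  423 + 86 = 509
86 + 8 = 94;  509 + 94 = 603
94 + 8 = 102;  603 + 102 = 705
102 + 8 = 110;  705 + 110 = 815
110 + 8 = 118;  815 + 118 = 933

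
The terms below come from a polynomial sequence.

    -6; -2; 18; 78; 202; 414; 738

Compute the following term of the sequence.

First differences: 4, 20, 60, 124, 212, 324
Second differences: 16, 40, 64, 88, 112
Third differences: 24, 24, 24, 24
Third differences constant at 24.
112 + 24 = 136;  324 + 136 = 460;  738 + 460 = 1198

1198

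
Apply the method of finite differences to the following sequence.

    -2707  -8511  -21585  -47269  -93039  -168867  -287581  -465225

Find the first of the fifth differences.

-360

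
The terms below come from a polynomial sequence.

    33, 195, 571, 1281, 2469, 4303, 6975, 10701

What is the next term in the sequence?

15721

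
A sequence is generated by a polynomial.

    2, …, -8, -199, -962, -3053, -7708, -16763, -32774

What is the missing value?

Using the last 7 terms:
D1: -191  -763  -2091  -4655  -9055  -16011
D2: -572  -1328  -2564  -4400  -6956
D3: -756  -1236  -1836  -2556
D4: -480  -600  -720
D5: -120  -120
Constant fifth difference = -120.
Extend backward: -480 + 120 = -360;  -756 + 360 = -396;  -572 + 396 = -176;  -191 + 176 = -15;  -8 + 15 = 7

7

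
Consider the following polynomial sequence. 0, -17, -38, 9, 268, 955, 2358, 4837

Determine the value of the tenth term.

14823

-17, -21, 47, 259, 687, 1403, 2479
-4, 68, 212, 428, 716, 1076
72, 144, 216, 288, 360
72, 72, 72, 72
Constant fourth difference = 72, so extend:
360 + 72 = 432;  1076 + 432 = 1508;  2479 + 1508 = 3987;  4837 + 3987 = 8824
432 + 72 = 504;  1508 + 504 = 2012;  3987 + 2012 = 5999;  8824 + 5999 = 14823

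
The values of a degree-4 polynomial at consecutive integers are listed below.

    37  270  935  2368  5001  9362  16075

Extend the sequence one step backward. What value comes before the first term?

-4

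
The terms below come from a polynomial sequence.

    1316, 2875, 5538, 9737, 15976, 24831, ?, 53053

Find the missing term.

36950

Using the first 6 terms:
D1: 1559  2663  4199  6239  8855
D2: 1104  1536  2040  2616
D3: 432  504  576
D4: 72  72
Constant fourth difference = 72.
Extend forward: 576 + 72 = 648;  2616 + 648 = 3264;  8855 + 3264 = 12119;  24831 + 12119 = 36950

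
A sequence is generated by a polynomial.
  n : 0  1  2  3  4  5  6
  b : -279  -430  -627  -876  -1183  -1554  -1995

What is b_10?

-4579

-151, -197, -249, -307, -371, -441
-46, -52, -58, -64, -70
-6, -6, -6, -6
Third differences constant at -6.
-70 − 6 = -76;  -441 − 76 = -517;  -1995 − 517 = -2512
-76 − 6 = -82;  -517 − 82 = -599;  -2512 − 599 = -3111
-82 − 6 = -88;  -599 − 88 = -687;  -3111 − 687 = -3798
-88 − 6 = -94;  -687 − 94 = -781;  -3798 − 781 = -4579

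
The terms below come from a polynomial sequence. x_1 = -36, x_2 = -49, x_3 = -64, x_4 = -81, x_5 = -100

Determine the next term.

-121

D1: -13, -15, -17, -19
D2: -2, -2, -2
Second differences constant at -2.
-19 − 2 = -21;  -100 − 21 = -121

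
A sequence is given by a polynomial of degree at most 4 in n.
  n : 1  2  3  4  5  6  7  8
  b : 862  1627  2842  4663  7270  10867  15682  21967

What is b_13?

765, 1215, 1821, 2607, 3597, 4815, 6285
450, 606, 786, 990, 1218, 1470
156, 180, 204, 228, 252
24, 24, 24, 24
Fourth differences constant at 24.
252 + 24 = 276;  1470 + 276 = 1746;  6285 + 1746 = 8031;  21967 + 8031 = 29998
276 + 24 = 300;  1746 + 300 = 2046;  8031 + 2046 = 10077;  29998 + 10077 = 40075
300 + 24 = 324;  2046 + 324 = 2370;  10077 + 2370 = 12447;  40075 + 12447 = 52522
324 + 24 = 348;  2370 + 348 = 2718;  12447 + 2718 = 15165;  52522 + 15165 = 67687
348 + 24 = 372;  2718 + 372 = 3090;  15165 + 3090 = 18255;  67687 + 18255 = 85942

85942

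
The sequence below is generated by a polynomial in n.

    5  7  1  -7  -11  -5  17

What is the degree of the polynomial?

3

2, -6, -8, -4, 6, 22
-8, -2, 4, 10, 16
6, 6, 6, 6
The third differences are constant, so the polynomial has degree 3.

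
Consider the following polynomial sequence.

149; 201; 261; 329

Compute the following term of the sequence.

405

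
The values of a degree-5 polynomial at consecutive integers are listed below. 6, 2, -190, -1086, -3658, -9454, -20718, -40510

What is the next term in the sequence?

-72826

-4, -192, -896, -2572, -5796, -11264, -19792
-188, -704, -1676, -3224, -5468, -8528
-516, -972, -1548, -2244, -3060
-456, -576, -696, -816
-120, -120, -120
The fifth differences are constant (-120).
-816 − 120 = -936;  -3060 − 936 = -3996;  -8528 − 3996 = -12524;  -19792 − 12524 = -32316;  -40510 − 32316 = -72826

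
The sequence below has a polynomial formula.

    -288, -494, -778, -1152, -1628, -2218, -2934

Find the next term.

-3788

-206, -284, -374, -476, -590, -716
-78, -90, -102, -114, -126
-12, -12, -12, -12
Third differences constant at -12.
-126 − 12 = -138;  -716 − 138 = -854;  -2934 − 854 = -3788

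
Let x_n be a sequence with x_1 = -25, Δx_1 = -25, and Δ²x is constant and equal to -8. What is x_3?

-83

Build the table forward from the leading diagonal:
Δ²: -8  -8  -8
Δ: -25  -33  -41
x: -25  -50  -83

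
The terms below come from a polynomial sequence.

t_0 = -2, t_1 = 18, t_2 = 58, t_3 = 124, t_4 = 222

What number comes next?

358

20, 40, 66, 98
20, 26, 32
6, 6
The third differences are constant (6).
32 + 6 = 38;  98 + 38 = 136;  222 + 136 = 358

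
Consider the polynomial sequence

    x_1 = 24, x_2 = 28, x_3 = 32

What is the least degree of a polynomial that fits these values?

1

D1: 4, 4
The first differences are constant, so the polynomial has degree 1.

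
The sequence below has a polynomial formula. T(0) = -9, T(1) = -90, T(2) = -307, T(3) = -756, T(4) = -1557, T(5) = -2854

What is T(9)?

-16722

Δ: -81  -217  -449  -801  -1297
Δ²: -136  -232  -352  -496
Δ³: -96  -120  -144
Δ⁴: -24  -24
The fourth differences are constant (-24).
-144 − 24 = -168;  -496 − 168 = -664;  -1297 − 664 = -1961;  -2854 − 1961 = -4815
-168 − 24 = -192;  -664 − 192 = -856;  -1961 − 856 = -2817;  -4815 − 2817 = -7632
-192 − 24 = -216;  -856 − 216 = -1072;  -2817 − 1072 = -3889;  -7632 − 3889 = -11521
-216 − 24 = -240;  -1072 − 240 = -1312;  -3889 − 1312 = -5201;  -11521 − 5201 = -16722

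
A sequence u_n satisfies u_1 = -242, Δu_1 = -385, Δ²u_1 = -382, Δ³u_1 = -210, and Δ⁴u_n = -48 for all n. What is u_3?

-1394

Build the table forward from the leading diagonal:
Fourth differences: -48  -48  -48
Third differences: -210  -258  -306
Second differences: -382  -592  -850
First differences: -385  -767  -1359
u: -242  -627  -1394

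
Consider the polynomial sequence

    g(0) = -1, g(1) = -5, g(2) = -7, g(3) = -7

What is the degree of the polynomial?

2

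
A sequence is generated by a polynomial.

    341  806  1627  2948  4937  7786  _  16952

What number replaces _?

Using the first 6 terms:
465, 821, 1321, 1989, 2849
356, 500, 668, 860
144, 168, 192
24, 24
Constant fourth difference = 24.
Extend forward: 192 + 24 = 216;  860 + 216 = 1076;  2849 + 1076 = 3925;  7786 + 3925 = 11711

11711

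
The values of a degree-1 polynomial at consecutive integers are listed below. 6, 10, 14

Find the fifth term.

4  4
Constant first difference = 4, so extend:
14 + 4 = 18
18 + 4 = 22

22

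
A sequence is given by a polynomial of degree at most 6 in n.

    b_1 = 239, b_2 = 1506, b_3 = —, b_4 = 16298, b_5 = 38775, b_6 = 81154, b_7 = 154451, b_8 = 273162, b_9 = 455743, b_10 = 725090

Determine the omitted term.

5707

Using the last 7 terms:
Δ: 22477, 42379, 73297, 118711, 182581, 269347
Δ²: 19902, 30918, 45414, 63870, 86766
Δ³: 11016, 14496, 18456, 22896
Δ⁴: 3480, 3960, 4440
Δ⁵: 480, 480
Constant fifth difference = 480.
Extend backward: 3480 − 480 = 3000;  11016 − 3000 = 8016;  19902 − 8016 = 11886;  22477 − 11886 = 10591;  16298 − 10591 = 5707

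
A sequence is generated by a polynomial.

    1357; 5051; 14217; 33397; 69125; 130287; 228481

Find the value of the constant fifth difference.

D1: 3694, 9166, 19180, 35728, 61162, 98194
D2: 5472, 10014, 16548, 25434, 37032
D3: 4542, 6534, 8886, 11598
D4: 1992, 2352, 2712
D5: 360, 360

360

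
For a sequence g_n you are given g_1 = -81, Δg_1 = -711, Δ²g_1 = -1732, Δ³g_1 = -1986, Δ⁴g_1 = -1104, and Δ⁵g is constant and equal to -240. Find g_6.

-46576

Build the table forward from the leading diagonal:
Δ⁵: -240  -240  -240  -240  -240  -240
Δ⁴: -1104  -1344  -1584  -1824  -2064  -2304
Δ³: -1986  -3090  -4434  -6018  -7842  -9906
Δ²: -1732  -3718  -6808  -11242  -17260  -25102
Δ: -711  -2443  -6161  -12969  -24211  -41471
g: -81  -792  -3235  -9396  -22365  -46576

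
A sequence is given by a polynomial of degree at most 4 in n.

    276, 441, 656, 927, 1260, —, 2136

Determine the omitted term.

Using the first 5 terms:
165, 215, 271, 333
50, 56, 62
6, 6
Constant third difference = 6.
Extend forward: 62 + 6 = 68;  333 + 68 = 401;  1260 + 401 = 1661

1661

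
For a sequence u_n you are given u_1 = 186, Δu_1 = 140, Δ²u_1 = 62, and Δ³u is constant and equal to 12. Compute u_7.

Build the table forward from the leading diagonal:
Third differences: 12, 12, 12, 12, 12, 12, 12
Second differences: 62, 74, 86, 98, 110, 122, 134
First differences: 140, 202, 276, 362, 460, 570, 692
u: 186, 326, 528, 804, 1166, 1626, 2196

2196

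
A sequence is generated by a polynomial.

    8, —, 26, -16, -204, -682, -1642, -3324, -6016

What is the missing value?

18

Using the last 7 terms:
-42  -188  -478  -960  -1682  -2692
-146  -290  -482  -722  -1010
-144  -192  -240  -288
-48  -48  -48
Constant fourth difference = -48.
Extend backward: -144 + 48 = -96;  -146 + 96 = -50;  -42 + 50 = 8;  26 − 8 = 18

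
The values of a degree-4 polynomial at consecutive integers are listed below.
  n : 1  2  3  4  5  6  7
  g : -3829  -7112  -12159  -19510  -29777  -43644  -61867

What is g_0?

-1842

Δ: -3283  -5047  -7351  -10267  -13867  -18223
Δ²: -1764  -2304  -2916  -3600  -4356
Δ³: -540  -612  -684  -756
Δ⁴: -72  -72  -72
The fourth differences are constant at -72.
Work back: -540 + 72 = -468;  -1764 + 468 = -1296;  -3283 + 1296 = -1987;  -3829 + 1987 = -1842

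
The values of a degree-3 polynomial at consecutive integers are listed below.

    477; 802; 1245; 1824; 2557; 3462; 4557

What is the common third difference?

First differences: 325, 443, 579, 733, 905, 1095
Second differences: 118, 136, 154, 172, 190
Third differences: 18, 18, 18, 18

18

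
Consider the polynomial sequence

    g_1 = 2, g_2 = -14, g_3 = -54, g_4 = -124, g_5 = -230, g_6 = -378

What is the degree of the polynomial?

D1: -16, -40, -70, -106, -148
D2: -24, -30, -36, -42
D3: -6, -6, -6
The third differences are constant, so the polynomial has degree 3.

3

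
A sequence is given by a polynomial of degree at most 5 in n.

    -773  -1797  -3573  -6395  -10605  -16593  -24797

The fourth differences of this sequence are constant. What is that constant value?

-48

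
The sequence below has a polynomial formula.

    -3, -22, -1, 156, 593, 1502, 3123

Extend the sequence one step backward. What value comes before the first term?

8

-19, 21, 157, 437, 909, 1621
40, 136, 280, 472, 712
96, 144, 192, 240
48, 48, 48
The fourth differences are constant at 48.
Work back: 96 − 48 = 48;  40 − 48 = -8;  -19 + 8 = -11;  -3 + 11 = 8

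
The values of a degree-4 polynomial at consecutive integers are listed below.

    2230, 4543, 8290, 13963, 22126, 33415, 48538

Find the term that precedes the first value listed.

Δ: 2313  3747  5673  8163  11289  15123
Δ²: 1434  1926  2490  3126  3834
Δ³: 492  564  636  708
Δ⁴: 72  72  72
The fourth differences are constant at 72.
Work back: 492 − 72 = 420;  1434 − 420 = 1014;  2313 − 1014 = 1299;  2230 − 1299 = 931

931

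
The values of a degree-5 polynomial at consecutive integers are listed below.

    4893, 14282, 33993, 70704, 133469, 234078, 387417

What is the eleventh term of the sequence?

9389, 19711, 36711, 62765, 100609, 153339
10322, 17000, 26054, 37844, 52730
6678, 9054, 11790, 14886
2376, 2736, 3096
360, 360
The fifth differences are constant (360).
3096 + 360 = 3456;  14886 + 3456 = 18342;  52730 + 18342 = 71072;  153339 + 71072 = 224411;  387417 + 224411 = 611828
3456 + 360 = 3816;  18342 + 3816 = 22158;  71072 + 22158 = 93230;  224411 + 93230 = 317641;  611828 + 317641 = 929469
3816 + 360 = 4176;  22158 + 4176 = 26334;  93230 + 26334 = 119564;  317641 + 119564 = 437205;  929469 + 437205 = 1366674
4176 + 360 = 4536;  26334 + 4536 = 30870;  119564 + 30870 = 150434;  437205 + 150434 = 587639;  1366674 + 587639 = 1954313

1954313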